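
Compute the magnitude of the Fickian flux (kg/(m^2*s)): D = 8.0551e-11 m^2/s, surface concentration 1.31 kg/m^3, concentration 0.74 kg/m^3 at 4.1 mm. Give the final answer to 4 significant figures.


J = -D * (dC/dx) = D * (C1 - C2) / dx
J = 8.0551e-11 * (1.31 - 0.74) / 4.1e-03
J = 1.12e-08 kg/(m^2*s)


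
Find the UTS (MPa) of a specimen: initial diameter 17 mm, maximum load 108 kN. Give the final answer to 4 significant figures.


A0 = pi*(d/2)^2 = pi*(17/2)^2 = 226.98 mm^2
UTS = F_max / A0 = 108*1000 / 226.98
UTS = 475.8 MPa


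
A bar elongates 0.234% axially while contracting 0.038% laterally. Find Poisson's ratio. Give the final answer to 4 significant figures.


nu = -epsilon_lat / epsilon_axial
Lateral strain is contraction (negative), so using magnitudes:
nu = 0.038 / 0.234
nu = 0.1624


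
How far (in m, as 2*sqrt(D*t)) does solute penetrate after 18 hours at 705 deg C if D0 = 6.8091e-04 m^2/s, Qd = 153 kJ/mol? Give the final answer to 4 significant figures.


Step 1: D = D0 * exp(-Qd/(R*T))
T = 978.15 K
D = 6.8091e-04 * exp(-153e3 / (8.314 * 978.15)) = 4.5959e-12 m^2/s
Step 2: L = 2*sqrt(D*t)
t = 18 h = 64800 s
L = 2*sqrt(4.5959e-12 * 64800) = 1.091e-03 m


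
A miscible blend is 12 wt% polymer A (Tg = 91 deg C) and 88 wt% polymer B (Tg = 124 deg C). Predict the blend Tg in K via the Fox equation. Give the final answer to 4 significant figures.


1/Tg = w1/Tg1 + w2/Tg2 (in Kelvin)
Tg1 = 364.15 K, Tg2 = 397.15 K
1/Tg = 0.12/364.15 + 0.88/397.15
Tg = 392.9 K


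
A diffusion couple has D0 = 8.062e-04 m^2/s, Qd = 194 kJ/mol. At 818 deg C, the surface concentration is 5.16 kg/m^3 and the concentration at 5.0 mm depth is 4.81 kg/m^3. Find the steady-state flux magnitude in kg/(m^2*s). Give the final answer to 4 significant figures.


Step 1: D = D0 * exp(-Qd/(R*T))
T = 818 + 273.15 = 1091.15 K
D = 8.062e-04 * exp(-194e3 / (8.314 * 1091.15)) = 4.16005e-13 m^2/s
Step 2: J = D * (C1 - C2) / dx
J = 4.16005e-13 * (5.16 - 4.81) / 5e-03
J = 2.912e-11 kg/(m^2*s)


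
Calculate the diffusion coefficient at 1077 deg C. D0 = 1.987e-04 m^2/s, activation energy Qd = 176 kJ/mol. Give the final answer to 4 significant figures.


D = D0 * exp(-Qd / (R*T))
T = 1350.15 K
D = 1.987e-04 * exp(-176e3 / (8.314 * 1350.15))
D = 3.082e-11 m^2/s


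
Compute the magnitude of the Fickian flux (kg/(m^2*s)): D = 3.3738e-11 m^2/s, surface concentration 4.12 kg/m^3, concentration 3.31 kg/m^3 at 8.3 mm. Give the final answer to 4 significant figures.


J = -D * (dC/dx) = D * (C1 - C2) / dx
J = 3.3738e-11 * (4.12 - 3.31) / 8.3e-03
J = 3.293e-09 kg/(m^2*s)


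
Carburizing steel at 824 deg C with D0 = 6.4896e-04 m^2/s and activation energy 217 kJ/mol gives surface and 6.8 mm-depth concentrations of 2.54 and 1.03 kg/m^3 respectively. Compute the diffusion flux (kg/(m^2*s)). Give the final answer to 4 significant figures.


Step 1: D = D0 * exp(-Qd/(R*T))
T = 824 + 273.15 = 1097.15 K
D = 6.4896e-04 * exp(-217e3 / (8.314 * 1097.15)) = 3.02418e-14 m^2/s
Step 2: J = D * (C1 - C2) / dx
J = 3.02418e-14 * (2.54 - 1.03) / 6.8e-03
J = 6.715e-12 kg/(m^2*s)


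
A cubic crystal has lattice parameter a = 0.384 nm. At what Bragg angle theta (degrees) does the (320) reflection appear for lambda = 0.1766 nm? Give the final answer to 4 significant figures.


d = a / sqrt(h^2+k^2+l^2)
d = 0.384 / sqrt(13) = 0.106502 nm
lambda = 2*d*sin(theta)  =>  sin(theta) = lambda / (2*d)
sin(theta) = 0.1766 / (2 * 0.106502) = 0.829089
theta = 56.01 deg


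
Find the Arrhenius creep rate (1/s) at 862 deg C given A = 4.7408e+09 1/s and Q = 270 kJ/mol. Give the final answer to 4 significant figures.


rate = A * exp(-Q / (R*T))
T = 862 + 273.15 = 1135.15 K
rate = 4.7408e+09 * exp(-270e3 / (8.314 * 1135.15))
rate = 1.783e-03 1/s


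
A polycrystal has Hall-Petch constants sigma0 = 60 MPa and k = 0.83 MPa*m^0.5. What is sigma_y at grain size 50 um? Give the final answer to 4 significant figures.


sigma_y = sigma0 + k / sqrt(d)
d = 50 um = 5e-05 m
sigma_y = 60 + 0.83 / sqrt(5e-05)
sigma_y = 177.4 MPa


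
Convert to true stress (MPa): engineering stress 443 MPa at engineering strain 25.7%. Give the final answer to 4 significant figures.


sigma_true = sigma_eng * (1 + epsilon_eng)
sigma_true = 443 * (1 + 0.257)
sigma_true = 556.9 MPa


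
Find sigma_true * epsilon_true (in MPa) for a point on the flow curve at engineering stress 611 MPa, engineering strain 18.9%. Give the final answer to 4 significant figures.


sigma_true = sigma_eng * (1 + epsilon_eng)
sigma_true = 611 * (1 + 0.189) = 726.479 MPa
epsilon_true = ln(1 + epsilon_eng)
epsilon_true = ln(1 + 0.189) = 0.173113
sigma_true * epsilon_true = 726.479 * 0.173113 = 125.8 MPa


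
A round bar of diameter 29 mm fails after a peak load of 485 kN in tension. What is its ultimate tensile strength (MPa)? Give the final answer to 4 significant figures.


A0 = pi*(d/2)^2 = pi*(29/2)^2 = 660.52 mm^2
UTS = F_max / A0 = 485*1000 / 660.52
UTS = 734.3 MPa


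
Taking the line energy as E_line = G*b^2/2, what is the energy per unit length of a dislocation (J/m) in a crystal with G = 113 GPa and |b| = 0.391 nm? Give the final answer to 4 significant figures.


E = G*b^2/2
b = 0.391 nm = 3.91e-10 m
G = 113 GPa = 1.13e+11 Pa
E = 0.5 * 1.13e+11 * (3.91e-10)^2
E = 8.638e-09 J/m


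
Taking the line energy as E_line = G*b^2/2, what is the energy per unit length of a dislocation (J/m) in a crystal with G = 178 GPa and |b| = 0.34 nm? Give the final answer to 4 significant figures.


E = G*b^2/2
b = 0.34 nm = 3.4e-10 m
G = 178 GPa = 1.78e+11 Pa
E = 0.5 * 1.78e+11 * (3.4e-10)^2
E = 1.029e-08 J/m


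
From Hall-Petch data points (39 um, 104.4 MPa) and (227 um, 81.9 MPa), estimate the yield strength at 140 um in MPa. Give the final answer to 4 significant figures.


sigma_y = sigma0 + k / sqrt(d)
1/sqrt(d1) = 1/sqrt(3.9e-05) = 160.128;  1/sqrt(d2) = 66.3723
k = (sigma1 - sigma2) / (1/sqrt(d1) - 1/sqrt(d2)) = (104.4 - 81.9) / (160.128 - 66.3723) = 0.239985 MPa*m^0.5
sigma0 = sigma1 - k/sqrt(d1) = 104.4 - 0.239985*160.128 = 65.9716 MPa
sigma_y(d3) = 65.9716 + 0.239985 / sqrt(1.4e-04) = 86.25 MPa


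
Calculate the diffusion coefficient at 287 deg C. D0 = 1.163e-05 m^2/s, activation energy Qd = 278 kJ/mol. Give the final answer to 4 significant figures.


D = D0 * exp(-Qd / (R*T))
T = 560.15 K
D = 1.163e-05 * exp(-278e3 / (8.314 * 560.15))
D = 1.383e-31 m^2/s


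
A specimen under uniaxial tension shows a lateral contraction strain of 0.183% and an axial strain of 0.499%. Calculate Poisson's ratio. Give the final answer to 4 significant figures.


nu = -epsilon_lat / epsilon_axial
Lateral strain is contraction (negative), so using magnitudes:
nu = 0.183 / 0.499
nu = 0.3667


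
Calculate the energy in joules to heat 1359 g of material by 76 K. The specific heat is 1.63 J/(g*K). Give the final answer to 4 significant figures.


Q = m * cp * dT
Q = 1359 * 1.63 * 76
Q = 168400 J


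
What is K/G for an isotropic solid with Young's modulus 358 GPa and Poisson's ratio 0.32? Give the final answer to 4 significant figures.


G = E / (2*(1+nu))
G = 358 / (2*(1+0.32)) = 135.606 GPa
K = E / (3*(1-2*nu))
K = 358 / (3*(1-2*0.32)) = 331.481 GPa
K/G = 331.481 / 135.606 = 2.444


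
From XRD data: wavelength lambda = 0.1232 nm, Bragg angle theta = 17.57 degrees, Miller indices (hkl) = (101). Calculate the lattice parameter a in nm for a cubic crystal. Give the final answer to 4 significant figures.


d = lambda / (2*sin(theta))
d = 0.1232 / (2*sin(17.57 deg))
d = 0.204061 nm
a = d * sqrt(h^2+k^2+l^2) = 0.204061 * sqrt(2)
a = 0.2886 nm


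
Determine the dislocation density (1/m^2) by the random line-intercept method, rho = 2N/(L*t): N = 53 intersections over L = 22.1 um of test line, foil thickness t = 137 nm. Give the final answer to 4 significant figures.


rho = 2N / (L * t)
L = 22.1 um = 2.21e-05 m, t = 137 nm = 1.37e-07 m
rho = 2 * 53 / (2.21e-05 * 1.37e-07)
rho = 3.501e+13 1/m^2


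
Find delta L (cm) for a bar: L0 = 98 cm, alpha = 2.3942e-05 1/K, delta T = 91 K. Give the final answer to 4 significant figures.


dL = L0 * alpha * dT
dL = 98 * 2.3942e-05 * 91
dL = 0.2135 cm


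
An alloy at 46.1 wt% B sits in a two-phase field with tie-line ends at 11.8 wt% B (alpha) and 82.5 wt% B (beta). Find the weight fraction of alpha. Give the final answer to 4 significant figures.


f_alpha = (C_beta - C0) / (C_beta - C_alpha)
f_alpha = (82.5 - 46.1) / (82.5 - 11.8)
f_alpha = 0.5149


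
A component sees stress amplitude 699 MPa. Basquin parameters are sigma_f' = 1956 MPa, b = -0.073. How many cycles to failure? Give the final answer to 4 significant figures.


sigma_a = sigma_f' * (2*Nf)^b
2*Nf = (sigma_a / sigma_f')^(1/b)
2*Nf = (699 / 1956)^(1/-0.073)
2*Nf = 1.32374e+06
Nf = 661900 cycles


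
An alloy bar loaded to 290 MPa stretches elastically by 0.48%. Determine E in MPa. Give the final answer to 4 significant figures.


E = sigma / epsilon
epsilon = 0.48% = 4.8e-03
E = 290 / 4.8e-03
E = 60420 MPa


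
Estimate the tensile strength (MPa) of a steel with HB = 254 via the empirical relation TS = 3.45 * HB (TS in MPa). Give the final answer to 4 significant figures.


TS (MPa) = 3.45 * HB
TS = 3.45 * 254
TS = 876.3 MPa


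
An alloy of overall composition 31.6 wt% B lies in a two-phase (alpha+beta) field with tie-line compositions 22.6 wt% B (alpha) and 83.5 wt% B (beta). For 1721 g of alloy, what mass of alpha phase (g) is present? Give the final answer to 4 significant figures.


f_alpha = (C_beta - C0) / (C_beta - C_alpha)
f_alpha = (83.5 - 31.6) / (83.5 - 22.6) = 0.852217
m_alpha = f_alpha * m_total = 0.852217 * 1721 = 1467 g


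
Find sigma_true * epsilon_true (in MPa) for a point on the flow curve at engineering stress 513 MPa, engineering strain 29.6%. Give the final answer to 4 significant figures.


sigma_true = sigma_eng * (1 + epsilon_eng)
sigma_true = 513 * (1 + 0.296) = 664.848 MPa
epsilon_true = ln(1 + epsilon_eng)
epsilon_true = ln(1 + 0.296) = 0.259283
sigma_true * epsilon_true = 664.848 * 0.259283 = 172.4 MPa


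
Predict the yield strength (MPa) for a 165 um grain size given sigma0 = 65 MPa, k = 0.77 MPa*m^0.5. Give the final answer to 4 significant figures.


sigma_y = sigma0 + k / sqrt(d)
d = 165 um = 1.65e-04 m
sigma_y = 65 + 0.77 / sqrt(1.65e-04)
sigma_y = 124.9 MPa


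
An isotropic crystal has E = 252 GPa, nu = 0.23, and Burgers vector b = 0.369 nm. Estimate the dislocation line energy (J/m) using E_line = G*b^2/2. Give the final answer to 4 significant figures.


Step 1: G = E / (2*(1+nu))
G = 252 / (2*(1+0.23)) = 102.439 GPa = 1.02439e+11 Pa
Step 2: E_line = G*b^2/2
b = 0.369 nm = 3.69e-10 m
E_line = 0.5 * 1.02439e+11 * (3.69e-10)^2 = 6.974e-09 J/m


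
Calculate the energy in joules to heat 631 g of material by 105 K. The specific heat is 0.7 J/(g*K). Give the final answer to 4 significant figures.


Q = m * cp * dT
Q = 631 * 0.7 * 105
Q = 46380 J


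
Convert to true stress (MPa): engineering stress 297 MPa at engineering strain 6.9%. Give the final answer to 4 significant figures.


sigma_true = sigma_eng * (1 + epsilon_eng)
sigma_true = 297 * (1 + 0.069)
sigma_true = 317.5 MPa


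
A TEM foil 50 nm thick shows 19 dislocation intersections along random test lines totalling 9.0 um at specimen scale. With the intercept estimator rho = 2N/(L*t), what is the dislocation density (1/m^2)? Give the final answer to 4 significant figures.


rho = 2N / (L * t)
L = 9.0 um = 9e-06 m, t = 50 nm = 5e-08 m
rho = 2 * 19 / (9e-06 * 5e-08)
rho = 8.444e+13 1/m^2


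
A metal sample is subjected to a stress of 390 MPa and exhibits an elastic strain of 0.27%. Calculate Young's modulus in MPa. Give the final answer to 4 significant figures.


E = sigma / epsilon
epsilon = 0.27% = 2.7e-03
E = 390 / 2.7e-03
E = 144400 MPa


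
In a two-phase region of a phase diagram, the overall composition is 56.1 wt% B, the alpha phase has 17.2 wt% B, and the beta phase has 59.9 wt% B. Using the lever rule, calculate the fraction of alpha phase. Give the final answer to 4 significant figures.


f_alpha = (C_beta - C0) / (C_beta - C_alpha)
f_alpha = (59.9 - 56.1) / (59.9 - 17.2)
f_alpha = 0.08899


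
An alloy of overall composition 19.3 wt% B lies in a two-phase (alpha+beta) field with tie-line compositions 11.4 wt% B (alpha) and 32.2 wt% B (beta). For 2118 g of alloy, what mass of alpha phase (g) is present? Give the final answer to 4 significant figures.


f_alpha = (C_beta - C0) / (C_beta - C_alpha)
f_alpha = (32.2 - 19.3) / (32.2 - 11.4) = 0.620192
m_alpha = f_alpha * m_total = 0.620192 * 2118 = 1314 g


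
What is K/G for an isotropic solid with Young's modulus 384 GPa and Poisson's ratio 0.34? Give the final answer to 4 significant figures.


G = E / (2*(1+nu))
G = 384 / (2*(1+0.34)) = 143.284 GPa
K = E / (3*(1-2*nu))
K = 384 / (3*(1-2*0.34)) = 400 GPa
K/G = 400 / 143.284 = 2.792


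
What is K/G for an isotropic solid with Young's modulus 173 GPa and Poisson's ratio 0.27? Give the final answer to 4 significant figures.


G = E / (2*(1+nu))
G = 173 / (2*(1+0.27)) = 68.1102 GPa
K = E / (3*(1-2*nu))
K = 173 / (3*(1-2*0.27)) = 125.362 GPa
K/G = 125.362 / 68.1102 = 1.841


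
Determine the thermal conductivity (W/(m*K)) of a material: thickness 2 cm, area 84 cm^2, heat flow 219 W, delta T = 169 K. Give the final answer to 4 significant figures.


k = Q*L / (A*dT)
L = 0.02 m, A = 8.4e-03 m^2
k = 219 * 0.02 / (8.4e-03 * 169)
k = 3.085 W/(m*K)


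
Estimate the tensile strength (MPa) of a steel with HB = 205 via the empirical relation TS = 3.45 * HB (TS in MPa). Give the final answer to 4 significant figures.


TS (MPa) = 3.45 * HB
TS = 3.45 * 205
TS = 707.3 MPa


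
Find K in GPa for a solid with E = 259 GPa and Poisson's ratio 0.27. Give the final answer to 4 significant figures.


K = E / (3*(1-2*nu))
K = 259 / (3*(1-2*0.27))
K = 187.7 GPa


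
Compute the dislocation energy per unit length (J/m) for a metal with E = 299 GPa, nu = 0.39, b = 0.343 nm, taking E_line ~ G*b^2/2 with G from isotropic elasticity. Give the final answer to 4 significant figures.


Step 1: G = E / (2*(1+nu))
G = 299 / (2*(1+0.39)) = 107.554 GPa = 1.07554e+11 Pa
Step 2: E_line = G*b^2/2
b = 0.343 nm = 3.43e-10 m
E_line = 0.5 * 1.07554e+11 * (3.43e-10)^2 = 6.327e-09 J/m


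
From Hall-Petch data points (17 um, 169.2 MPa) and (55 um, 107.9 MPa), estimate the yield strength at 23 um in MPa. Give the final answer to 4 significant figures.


sigma_y = sigma0 + k / sqrt(d)
1/sqrt(d1) = 1/sqrt(1.7e-05) = 242.536;  1/sqrt(d2) = 134.84
k = (sigma1 - sigma2) / (1/sqrt(d1) - 1/sqrt(d2)) = (169.2 - 107.9) / (242.536 - 134.84) = 0.569197 MPa*m^0.5
sigma0 = sigma1 - k/sqrt(d1) = 169.2 - 0.569197*242.536 = 31.1495 MPa
sigma_y(d3) = 31.1495 + 0.569197 / sqrt(2.3e-05) = 149.8 MPa


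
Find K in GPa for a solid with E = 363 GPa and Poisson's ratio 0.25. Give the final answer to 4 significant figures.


K = E / (3*(1-2*nu))
K = 363 / (3*(1-2*0.25))
K = 242 GPa


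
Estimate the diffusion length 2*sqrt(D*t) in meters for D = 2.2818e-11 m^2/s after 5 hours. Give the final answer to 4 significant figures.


t = 5 hr = 18000 s
Diffusion length = 2*sqrt(D*t)
= 2*sqrt(2.2818e-11 * 18000)
= 1.282e-03 m


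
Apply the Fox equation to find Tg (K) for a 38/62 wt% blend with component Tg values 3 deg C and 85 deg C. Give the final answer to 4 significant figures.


1/Tg = w1/Tg1 + w2/Tg2 (in Kelvin)
Tg1 = 276.15 K, Tg2 = 358.15 K
1/Tg = 0.38/276.15 + 0.62/358.15
Tg = 321.8 K


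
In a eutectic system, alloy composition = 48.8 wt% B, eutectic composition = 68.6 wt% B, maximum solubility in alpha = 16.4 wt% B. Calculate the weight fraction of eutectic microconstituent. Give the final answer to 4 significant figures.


f_primary = (C_e - C0) / (C_e - C_alpha_max)
f_primary = (68.6 - 48.8) / (68.6 - 16.4)
f_primary = 0.37931
f_eutectic = 1 - 0.37931 = 0.6207


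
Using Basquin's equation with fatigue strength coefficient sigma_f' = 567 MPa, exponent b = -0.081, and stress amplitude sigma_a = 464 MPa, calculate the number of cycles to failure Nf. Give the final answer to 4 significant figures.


sigma_a = sigma_f' * (2*Nf)^b
2*Nf = (sigma_a / sigma_f')^(1/b)
2*Nf = (464 / 567)^(1/-0.081)
2*Nf = 11.8817
Nf = 5.941 cycles


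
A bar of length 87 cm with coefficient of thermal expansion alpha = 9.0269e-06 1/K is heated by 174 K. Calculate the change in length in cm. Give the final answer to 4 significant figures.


dL = L0 * alpha * dT
dL = 87 * 9.0269e-06 * 174
dL = 0.1366 cm


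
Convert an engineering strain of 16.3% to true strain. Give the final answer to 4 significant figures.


epsilon_true = ln(1 + epsilon_eng)
epsilon_true = ln(1 + 0.163)
epsilon_true = 0.151


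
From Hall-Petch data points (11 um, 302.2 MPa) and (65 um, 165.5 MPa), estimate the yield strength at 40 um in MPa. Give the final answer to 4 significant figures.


sigma_y = sigma0 + k / sqrt(d)
1/sqrt(d1) = 1/sqrt(1.1e-05) = 301.511;  1/sqrt(d2) = 124.035
k = (sigma1 - sigma2) / (1/sqrt(d1) - 1/sqrt(d2)) = (302.2 - 165.5) / (301.511 - 124.035) = 0.770242 MPa*m^0.5
sigma0 = sigma1 - k/sqrt(d1) = 302.2 - 0.770242*301.511 = 69.9632 MPa
sigma_y(d3) = 69.9632 + 0.770242 / sqrt(4e-05) = 191.7 MPa


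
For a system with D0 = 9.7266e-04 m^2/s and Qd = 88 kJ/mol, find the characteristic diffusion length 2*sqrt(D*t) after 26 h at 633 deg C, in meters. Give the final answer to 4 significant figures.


Step 1: D = D0 * exp(-Qd/(R*T))
T = 906.15 K
D = 9.7266e-04 * exp(-88e3 / (8.314 * 906.15)) = 8.22346e-09 m^2/s
Step 2: L = 2*sqrt(D*t)
t = 26 h = 93600 s
L = 2*sqrt(8.22346e-09 * 93600) = 0.05549 m


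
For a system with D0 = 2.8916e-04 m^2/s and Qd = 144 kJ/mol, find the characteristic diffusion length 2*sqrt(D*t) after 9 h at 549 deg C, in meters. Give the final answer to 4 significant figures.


Step 1: D = D0 * exp(-Qd/(R*T))
T = 822.15 K
D = 2.8916e-04 * exp(-144e3 / (8.314 * 822.15)) = 2.05061e-13 m^2/s
Step 2: L = 2*sqrt(D*t)
t = 9 h = 32400 s
L = 2*sqrt(2.05061e-13 * 32400) = 1.63e-04 m


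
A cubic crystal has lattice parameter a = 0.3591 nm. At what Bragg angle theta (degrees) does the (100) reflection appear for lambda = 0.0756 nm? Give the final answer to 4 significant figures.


d = a / sqrt(h^2+k^2+l^2)
d = 0.3591 / sqrt(1) = 0.3591 nm
lambda = 2*d*sin(theta)  =>  sin(theta) = lambda / (2*d)
sin(theta) = 0.0756 / (2 * 0.3591) = 0.105263
theta = 6.042 deg


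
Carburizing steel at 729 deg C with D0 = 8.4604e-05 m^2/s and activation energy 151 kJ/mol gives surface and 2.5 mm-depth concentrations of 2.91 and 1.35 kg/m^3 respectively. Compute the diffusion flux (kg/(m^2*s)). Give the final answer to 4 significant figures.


Step 1: D = D0 * exp(-Qd/(R*T))
T = 729 + 273.15 = 1002.15 K
D = 8.4604e-05 * exp(-151e3 / (8.314 * 1002.15)) = 1.13919e-12 m^2/s
Step 2: J = D * (C1 - C2) / dx
J = 1.13919e-12 * (2.91 - 1.35) / 2.5e-03
J = 7.109e-10 kg/(m^2*s)


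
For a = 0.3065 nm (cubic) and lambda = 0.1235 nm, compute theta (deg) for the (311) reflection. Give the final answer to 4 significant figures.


d = a / sqrt(h^2+k^2+l^2)
d = 0.3065 / sqrt(11) = 0.0924132 nm
lambda = 2*d*sin(theta)  =>  sin(theta) = lambda / (2*d)
sin(theta) = 0.1235 / (2 * 0.0924132) = 0.668194
theta = 41.93 deg


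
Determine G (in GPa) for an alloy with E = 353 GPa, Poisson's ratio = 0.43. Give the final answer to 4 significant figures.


G = E / (2*(1+nu))
G = 353 / (2*(1+0.43))
G = 123.4 GPa


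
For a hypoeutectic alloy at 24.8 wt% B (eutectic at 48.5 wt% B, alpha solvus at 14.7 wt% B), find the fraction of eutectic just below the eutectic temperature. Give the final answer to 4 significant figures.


f_primary = (C_e - C0) / (C_e - C_alpha_max)
f_primary = (48.5 - 24.8) / (48.5 - 14.7)
f_primary = 0.701183
f_eutectic = 1 - 0.701183 = 0.2988


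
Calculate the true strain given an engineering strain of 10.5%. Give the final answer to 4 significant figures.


epsilon_true = ln(1 + epsilon_eng)
epsilon_true = ln(1 + 0.105)
epsilon_true = 0.09985


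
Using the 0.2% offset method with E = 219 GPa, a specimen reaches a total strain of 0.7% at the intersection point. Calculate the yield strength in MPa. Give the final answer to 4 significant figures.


Offset strain = 0.002
Elastic strain at yield = total_strain - offset = 7e-03 - 0.002 = 5e-03
sigma_y = E * elastic_strain = 219000 * 5e-03
sigma_y = 1095 MPa


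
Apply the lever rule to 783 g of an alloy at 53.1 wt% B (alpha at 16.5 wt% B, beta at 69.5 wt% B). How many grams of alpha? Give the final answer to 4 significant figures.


f_alpha = (C_beta - C0) / (C_beta - C_alpha)
f_alpha = (69.5 - 53.1) / (69.5 - 16.5) = 0.309434
m_alpha = f_alpha * m_total = 0.309434 * 783 = 242.3 g


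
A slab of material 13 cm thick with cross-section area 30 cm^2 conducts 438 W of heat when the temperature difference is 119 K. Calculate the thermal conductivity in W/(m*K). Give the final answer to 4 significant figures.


k = Q*L / (A*dT)
L = 0.13 m, A = 3e-03 m^2
k = 438 * 0.13 / (3e-03 * 119)
k = 159.5 W/(m*K)


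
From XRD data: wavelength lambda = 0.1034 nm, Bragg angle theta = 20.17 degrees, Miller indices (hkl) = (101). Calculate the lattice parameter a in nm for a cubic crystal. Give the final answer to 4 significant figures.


d = lambda / (2*sin(theta))
d = 0.1034 / (2*sin(20.17 deg))
d = 0.149939 nm
a = d * sqrt(h^2+k^2+l^2) = 0.149939 * sqrt(2)
a = 0.212 nm


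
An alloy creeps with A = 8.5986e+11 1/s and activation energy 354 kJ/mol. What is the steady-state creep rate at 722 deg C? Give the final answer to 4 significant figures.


rate = A * exp(-Q / (R*T))
T = 722 + 273.15 = 995.15 K
rate = 8.5986e+11 * exp(-354e3 / (8.314 * 995.15))
rate = 2.252e-07 1/s


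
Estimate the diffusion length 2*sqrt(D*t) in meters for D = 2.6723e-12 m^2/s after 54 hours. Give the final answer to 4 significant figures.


t = 54 hr = 194400 s
Diffusion length = 2*sqrt(D*t)
= 2*sqrt(2.6723e-12 * 194400)
= 1.442e-03 m


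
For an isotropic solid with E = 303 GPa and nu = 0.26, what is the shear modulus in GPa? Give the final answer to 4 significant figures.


G = E / (2*(1+nu))
G = 303 / (2*(1+0.26))
G = 120.2 GPa


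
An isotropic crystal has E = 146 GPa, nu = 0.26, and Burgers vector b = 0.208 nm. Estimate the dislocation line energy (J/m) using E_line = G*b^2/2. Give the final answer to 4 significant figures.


Step 1: G = E / (2*(1+nu))
G = 146 / (2*(1+0.26)) = 57.9365 GPa = 5.79365e+10 Pa
Step 2: E_line = G*b^2/2
b = 0.208 nm = 2.08e-10 m
E_line = 0.5 * 5.79365e+10 * (2.08e-10)^2 = 1.253e-09 J/m


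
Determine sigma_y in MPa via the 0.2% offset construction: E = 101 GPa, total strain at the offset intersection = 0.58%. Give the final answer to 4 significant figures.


Offset strain = 0.002
Elastic strain at yield = total_strain - offset = 5.8e-03 - 0.002 = 3.8e-03
sigma_y = E * elastic_strain = 101000 * 3.8e-03
sigma_y = 383.8 MPa


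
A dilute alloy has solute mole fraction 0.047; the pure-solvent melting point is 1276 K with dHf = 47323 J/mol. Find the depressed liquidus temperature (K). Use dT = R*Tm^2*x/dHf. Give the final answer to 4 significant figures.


dT = R*Tm^2*x / dHf
dT = 8.314 * 1276^2 * 0.047 / 47323
dT = 13.4443 K
T_new = 1276 - 13.4443 = 1263 K


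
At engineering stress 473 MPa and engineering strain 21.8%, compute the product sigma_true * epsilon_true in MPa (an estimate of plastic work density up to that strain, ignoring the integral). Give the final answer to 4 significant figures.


sigma_true = sigma_eng * (1 + epsilon_eng)
sigma_true = 473 * (1 + 0.218) = 576.114 MPa
epsilon_true = ln(1 + epsilon_eng)
epsilon_true = ln(1 + 0.218) = 0.19721
sigma_true * epsilon_true = 576.114 * 0.19721 = 113.6 MPa


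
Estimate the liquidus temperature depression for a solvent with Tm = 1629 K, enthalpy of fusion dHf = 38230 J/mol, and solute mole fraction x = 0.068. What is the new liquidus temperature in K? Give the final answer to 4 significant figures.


dT = R*Tm^2*x / dHf
dT = 8.314 * 1629^2 * 0.068 / 38230
dT = 39.2425 K
T_new = 1629 - 39.2425 = 1590 K


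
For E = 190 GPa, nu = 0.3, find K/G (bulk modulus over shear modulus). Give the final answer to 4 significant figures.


G = E / (2*(1+nu))
G = 190 / (2*(1+0.3)) = 73.0769 GPa
K = E / (3*(1-2*nu))
K = 190 / (3*(1-2*0.3)) = 158.333 GPa
K/G = 158.333 / 73.0769 = 2.167


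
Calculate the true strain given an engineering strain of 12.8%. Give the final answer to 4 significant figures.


epsilon_true = ln(1 + epsilon_eng)
epsilon_true = ln(1 + 0.128)
epsilon_true = 0.1204


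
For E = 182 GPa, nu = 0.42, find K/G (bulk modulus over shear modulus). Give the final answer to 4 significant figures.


G = E / (2*(1+nu))
G = 182 / (2*(1+0.42)) = 64.0845 GPa
K = E / (3*(1-2*nu))
K = 182 / (3*(1-2*0.42)) = 379.167 GPa
K/G = 379.167 / 64.0845 = 5.917


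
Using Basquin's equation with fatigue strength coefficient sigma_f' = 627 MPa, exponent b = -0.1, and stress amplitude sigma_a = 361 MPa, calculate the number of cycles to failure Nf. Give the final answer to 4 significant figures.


sigma_a = sigma_f' * (2*Nf)^b
2*Nf = (sigma_a / sigma_f')^(1/b)
2*Nf = (361 / 627)^(1/-0.1)
2*Nf = 249.806
Nf = 124.9 cycles


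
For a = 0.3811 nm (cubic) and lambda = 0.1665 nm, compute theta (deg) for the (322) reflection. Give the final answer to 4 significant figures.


d = a / sqrt(h^2+k^2+l^2)
d = 0.3811 / sqrt(17) = 0.0924303 nm
lambda = 2*d*sin(theta)  =>  sin(theta) = lambda / (2*d)
sin(theta) = 0.1665 / (2 * 0.0924303) = 0.900678
theta = 64.25 deg


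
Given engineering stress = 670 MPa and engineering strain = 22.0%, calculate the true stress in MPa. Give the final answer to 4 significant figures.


sigma_true = sigma_eng * (1 + epsilon_eng)
sigma_true = 670 * (1 + 0.22)
sigma_true = 817.4 MPa


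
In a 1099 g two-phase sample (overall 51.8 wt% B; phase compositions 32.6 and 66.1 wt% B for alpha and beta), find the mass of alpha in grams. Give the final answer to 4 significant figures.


f_alpha = (C_beta - C0) / (C_beta - C_alpha)
f_alpha = (66.1 - 51.8) / (66.1 - 32.6) = 0.426866
m_alpha = f_alpha * m_total = 0.426866 * 1099 = 469.1 g


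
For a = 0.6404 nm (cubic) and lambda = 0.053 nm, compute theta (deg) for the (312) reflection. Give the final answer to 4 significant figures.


d = a / sqrt(h^2+k^2+l^2)
d = 0.6404 / sqrt(14) = 0.171154 nm
lambda = 2*d*sin(theta)  =>  sin(theta) = lambda / (2*d)
sin(theta) = 0.053 / (2 * 0.171154) = 0.154831
theta = 8.907 deg


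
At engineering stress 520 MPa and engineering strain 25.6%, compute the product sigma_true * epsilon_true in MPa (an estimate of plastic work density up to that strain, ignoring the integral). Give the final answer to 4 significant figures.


sigma_true = sigma_eng * (1 + epsilon_eng)
sigma_true = 520 * (1 + 0.256) = 653.12 MPa
epsilon_true = ln(1 + epsilon_eng)
epsilon_true = ln(1 + 0.256) = 0.227932
sigma_true * epsilon_true = 653.12 * 0.227932 = 148.9 MPa


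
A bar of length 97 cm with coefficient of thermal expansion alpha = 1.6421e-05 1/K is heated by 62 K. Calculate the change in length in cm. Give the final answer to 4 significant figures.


dL = L0 * alpha * dT
dL = 97 * 1.6421e-05 * 62
dL = 0.09876 cm


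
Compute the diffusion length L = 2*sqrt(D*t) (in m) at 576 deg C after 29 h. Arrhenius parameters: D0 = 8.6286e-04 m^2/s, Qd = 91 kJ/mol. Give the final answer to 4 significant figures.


Step 1: D = D0 * exp(-Qd/(R*T))
T = 849.15 K
D = 8.6286e-04 * exp(-91e3 / (8.314 * 849.15)) = 2.17752e-09 m^2/s
Step 2: L = 2*sqrt(D*t)
t = 29 h = 104400 s
L = 2*sqrt(2.17752e-09 * 104400) = 0.03016 m


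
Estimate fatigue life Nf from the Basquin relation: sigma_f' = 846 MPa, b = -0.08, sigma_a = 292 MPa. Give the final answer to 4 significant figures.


sigma_a = sigma_f' * (2*Nf)^b
2*Nf = (sigma_a / sigma_f')^(1/b)
2*Nf = (292 / 846)^(1/-0.08)
2*Nf = 595448
Nf = 297700 cycles


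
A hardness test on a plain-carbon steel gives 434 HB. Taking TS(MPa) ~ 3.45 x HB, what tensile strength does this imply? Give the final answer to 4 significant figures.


TS (MPa) = 3.45 * HB
TS = 3.45 * 434
TS = 1497 MPa


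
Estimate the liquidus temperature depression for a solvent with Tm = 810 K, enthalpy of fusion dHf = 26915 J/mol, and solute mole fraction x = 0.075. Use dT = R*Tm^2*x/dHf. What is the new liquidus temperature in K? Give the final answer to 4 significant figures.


dT = R*Tm^2*x / dHf
dT = 8.314 * 810^2 * 0.075 / 26915
dT = 15.2001 K
T_new = 810 - 15.2001 = 794.8 K


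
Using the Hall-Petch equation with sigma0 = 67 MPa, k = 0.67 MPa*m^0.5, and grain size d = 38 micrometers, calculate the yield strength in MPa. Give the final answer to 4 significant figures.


sigma_y = sigma0 + k / sqrt(d)
d = 38 um = 3.8e-05 m
sigma_y = 67 + 0.67 / sqrt(3.8e-05)
sigma_y = 175.7 MPa


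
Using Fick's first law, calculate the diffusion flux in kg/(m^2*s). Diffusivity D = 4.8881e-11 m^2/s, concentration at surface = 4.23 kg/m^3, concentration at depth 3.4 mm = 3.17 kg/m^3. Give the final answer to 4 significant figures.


J = -D * (dC/dx) = D * (C1 - C2) / dx
J = 4.8881e-11 * (4.23 - 3.17) / 3.4e-03
J = 1.524e-08 kg/(m^2*s)


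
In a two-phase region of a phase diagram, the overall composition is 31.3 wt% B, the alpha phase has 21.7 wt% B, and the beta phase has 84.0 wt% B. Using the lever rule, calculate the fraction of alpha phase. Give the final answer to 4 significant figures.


f_alpha = (C_beta - C0) / (C_beta - C_alpha)
f_alpha = (84.0 - 31.3) / (84.0 - 21.7)
f_alpha = 0.8459


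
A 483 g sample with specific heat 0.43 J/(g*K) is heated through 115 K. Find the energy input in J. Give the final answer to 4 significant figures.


Q = m * cp * dT
Q = 483 * 0.43 * 115
Q = 23880 J


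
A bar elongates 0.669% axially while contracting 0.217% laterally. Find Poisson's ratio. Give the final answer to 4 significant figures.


nu = -epsilon_lat / epsilon_axial
Lateral strain is contraction (negative), so using magnitudes:
nu = 0.217 / 0.669
nu = 0.3244


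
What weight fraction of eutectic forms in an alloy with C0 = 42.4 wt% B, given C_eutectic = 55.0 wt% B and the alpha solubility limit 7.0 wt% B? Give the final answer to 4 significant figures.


f_primary = (C_e - C0) / (C_e - C_alpha_max)
f_primary = (55.0 - 42.4) / (55.0 - 7.0)
f_primary = 0.2625
f_eutectic = 1 - 0.2625 = 0.7375


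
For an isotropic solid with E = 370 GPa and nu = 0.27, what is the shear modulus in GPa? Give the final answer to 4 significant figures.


G = E / (2*(1+nu))
G = 370 / (2*(1+0.27))
G = 145.7 GPa


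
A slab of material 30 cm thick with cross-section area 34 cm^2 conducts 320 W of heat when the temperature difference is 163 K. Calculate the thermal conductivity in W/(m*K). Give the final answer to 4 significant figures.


k = Q*L / (A*dT)
L = 0.3 m, A = 3.4e-03 m^2
k = 320 * 0.3 / (3.4e-03 * 163)
k = 173.2 W/(m*K)


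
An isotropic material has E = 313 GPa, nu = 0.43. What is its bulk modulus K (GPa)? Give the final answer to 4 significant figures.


K = E / (3*(1-2*nu))
K = 313 / (3*(1-2*0.43))
K = 745.2 GPa


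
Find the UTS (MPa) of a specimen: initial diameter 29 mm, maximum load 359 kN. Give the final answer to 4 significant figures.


A0 = pi*(d/2)^2 = pi*(29/2)^2 = 660.52 mm^2
UTS = F_max / A0 = 359*1000 / 660.52
UTS = 543.5 MPa


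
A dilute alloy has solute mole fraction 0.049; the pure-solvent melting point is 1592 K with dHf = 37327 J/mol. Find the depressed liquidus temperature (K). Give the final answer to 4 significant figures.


dT = R*Tm^2*x / dHf
dT = 8.314 * 1592^2 * 0.049 / 37327
dT = 27.6611 K
T_new = 1592 - 27.6611 = 1564 K


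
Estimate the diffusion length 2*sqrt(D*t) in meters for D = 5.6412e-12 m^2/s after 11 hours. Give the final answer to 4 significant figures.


t = 11 hr = 39600 s
Diffusion length = 2*sqrt(D*t)
= 2*sqrt(5.6412e-12 * 39600)
= 9.453e-04 m


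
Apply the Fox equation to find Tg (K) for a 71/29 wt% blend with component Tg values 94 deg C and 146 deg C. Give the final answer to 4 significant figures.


1/Tg = w1/Tg1 + w2/Tg2 (in Kelvin)
Tg1 = 367.15 K, Tg2 = 419.15 K
1/Tg = 0.71/367.15 + 0.29/419.15
Tg = 380.9 K


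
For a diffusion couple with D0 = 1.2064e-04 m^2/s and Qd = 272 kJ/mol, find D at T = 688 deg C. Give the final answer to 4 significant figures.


D = D0 * exp(-Qd / (R*T))
T = 961.15 K
D = 1.2064e-04 * exp(-272e3 / (8.314 * 961.15))
D = 1.99e-19 m^2/s


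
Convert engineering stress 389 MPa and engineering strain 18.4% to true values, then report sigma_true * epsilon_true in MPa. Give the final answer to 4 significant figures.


sigma_true = sigma_eng * (1 + epsilon_eng)
sigma_true = 389 * (1 + 0.184) = 460.576 MPa
epsilon_true = ln(1 + epsilon_eng)
epsilon_true = ln(1 + 0.184) = 0.168899
sigma_true * epsilon_true = 460.576 * 0.168899 = 77.79 MPa


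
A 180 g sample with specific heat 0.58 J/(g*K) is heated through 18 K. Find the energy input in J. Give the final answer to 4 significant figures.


Q = m * cp * dT
Q = 180 * 0.58 * 18
Q = 1879 J


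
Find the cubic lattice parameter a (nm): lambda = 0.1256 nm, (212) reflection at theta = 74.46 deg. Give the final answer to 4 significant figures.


d = lambda / (2*sin(theta))
d = 0.1256 / (2*sin(74.46 deg))
d = 0.0651828 nm
a = d * sqrt(h^2+k^2+l^2) = 0.0651828 * sqrt(9)
a = 0.1955 nm


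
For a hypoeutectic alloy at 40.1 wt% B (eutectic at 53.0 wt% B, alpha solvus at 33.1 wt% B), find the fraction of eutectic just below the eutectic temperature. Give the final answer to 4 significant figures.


f_primary = (C_e - C0) / (C_e - C_alpha_max)
f_primary = (53.0 - 40.1) / (53.0 - 33.1)
f_primary = 0.648241
f_eutectic = 1 - 0.648241 = 0.3518


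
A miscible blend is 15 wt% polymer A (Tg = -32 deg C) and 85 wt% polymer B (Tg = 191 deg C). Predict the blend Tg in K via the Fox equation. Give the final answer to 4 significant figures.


1/Tg = w1/Tg1 + w2/Tg2 (in Kelvin)
Tg1 = 241.15 K, Tg2 = 464.15 K
1/Tg = 0.15/241.15 + 0.85/464.15
Tg = 407.6 K


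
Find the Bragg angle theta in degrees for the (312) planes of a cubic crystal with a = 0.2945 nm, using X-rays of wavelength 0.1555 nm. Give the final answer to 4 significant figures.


d = a / sqrt(h^2+k^2+l^2)
d = 0.2945 / sqrt(14) = 0.0787084 nm
lambda = 2*d*sin(theta)  =>  sin(theta) = lambda / (2*d)
sin(theta) = 0.1555 / (2 * 0.0787084) = 0.987823
theta = 81.05 deg


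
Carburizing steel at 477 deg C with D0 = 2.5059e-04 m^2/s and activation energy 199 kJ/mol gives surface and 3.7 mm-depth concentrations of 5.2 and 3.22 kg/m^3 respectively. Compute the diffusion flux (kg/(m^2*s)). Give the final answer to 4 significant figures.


Step 1: D = D0 * exp(-Qd/(R*T))
T = 477 + 273.15 = 750.15 K
D = 2.5059e-04 * exp(-199e3 / (8.314 * 750.15)) = 3.48051e-18 m^2/s
Step 2: J = D * (C1 - C2) / dx
J = 3.48051e-18 * (5.2 - 3.22) / 3.7e-03
J = 1.863e-15 kg/(m^2*s)


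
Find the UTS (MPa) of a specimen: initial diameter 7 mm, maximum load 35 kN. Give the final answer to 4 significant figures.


A0 = pi*(d/2)^2 = pi*(7/2)^2 = 38.4845 mm^2
UTS = F_max / A0 = 35*1000 / 38.4845
UTS = 909.5 MPa


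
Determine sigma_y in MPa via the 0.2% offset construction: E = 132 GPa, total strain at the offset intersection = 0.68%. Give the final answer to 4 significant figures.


Offset strain = 0.002
Elastic strain at yield = total_strain - offset = 6.8e-03 - 0.002 = 4.8e-03
sigma_y = E * elastic_strain = 132000 * 4.8e-03
sigma_y = 633.6 MPa


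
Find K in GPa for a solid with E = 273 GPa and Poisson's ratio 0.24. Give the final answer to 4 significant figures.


K = E / (3*(1-2*nu))
K = 273 / (3*(1-2*0.24))
K = 175 GPa


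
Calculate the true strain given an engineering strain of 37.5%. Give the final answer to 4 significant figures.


epsilon_true = ln(1 + epsilon_eng)
epsilon_true = ln(1 + 0.375)
epsilon_true = 0.3185


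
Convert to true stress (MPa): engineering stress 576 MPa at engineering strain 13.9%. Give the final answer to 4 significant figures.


sigma_true = sigma_eng * (1 + epsilon_eng)
sigma_true = 576 * (1 + 0.139)
sigma_true = 656.1 MPa


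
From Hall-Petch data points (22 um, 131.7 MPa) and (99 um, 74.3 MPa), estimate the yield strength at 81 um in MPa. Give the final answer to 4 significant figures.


sigma_y = sigma0 + k / sqrt(d)
1/sqrt(d1) = 1/sqrt(2.2e-05) = 213.201;  1/sqrt(d2) = 100.504
k = (sigma1 - sigma2) / (1/sqrt(d1) - 1/sqrt(d2)) = (131.7 - 74.3) / (213.201 - 100.504) = 0.509331 MPa*m^0.5
sigma0 = sigma1 - k/sqrt(d1) = 131.7 - 0.509331*213.201 = 23.1103 MPa
sigma_y(d3) = 23.1103 + 0.509331 / sqrt(8.1e-05) = 79.7 MPa


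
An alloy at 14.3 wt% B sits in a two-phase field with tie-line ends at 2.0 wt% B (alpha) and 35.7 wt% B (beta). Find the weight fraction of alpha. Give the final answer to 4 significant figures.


f_alpha = (C_beta - C0) / (C_beta - C_alpha)
f_alpha = (35.7 - 14.3) / (35.7 - 2.0)
f_alpha = 0.635


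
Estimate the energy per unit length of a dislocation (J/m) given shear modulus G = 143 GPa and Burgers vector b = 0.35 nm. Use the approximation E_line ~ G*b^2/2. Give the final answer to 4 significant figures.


E = G*b^2/2
b = 0.35 nm = 3.5e-10 m
G = 143 GPa = 1.43e+11 Pa
E = 0.5 * 1.43e+11 * (3.5e-10)^2
E = 8.759e-09 J/m


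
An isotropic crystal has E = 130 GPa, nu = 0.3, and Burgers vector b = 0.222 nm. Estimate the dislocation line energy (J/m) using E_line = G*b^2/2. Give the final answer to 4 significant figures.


Step 1: G = E / (2*(1+nu))
G = 130 / (2*(1+0.3)) = 50 GPa = 5e+10 Pa
Step 2: E_line = G*b^2/2
b = 0.222 nm = 2.22e-10 m
E_line = 0.5 * 5e+10 * (2.22e-10)^2 = 1.232e-09 J/m


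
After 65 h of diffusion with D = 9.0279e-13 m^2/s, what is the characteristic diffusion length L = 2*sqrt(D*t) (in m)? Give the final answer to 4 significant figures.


t = 65 hr = 234000 s
Diffusion length = 2*sqrt(D*t)
= 2*sqrt(9.0279e-13 * 234000)
= 9.192e-04 m


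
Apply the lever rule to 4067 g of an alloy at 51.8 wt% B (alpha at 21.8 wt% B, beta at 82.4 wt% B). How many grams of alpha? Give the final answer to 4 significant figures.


f_alpha = (C_beta - C0) / (C_beta - C_alpha)
f_alpha = (82.4 - 51.8) / (82.4 - 21.8) = 0.50495
m_alpha = f_alpha * m_total = 0.50495 * 4067 = 2054 g


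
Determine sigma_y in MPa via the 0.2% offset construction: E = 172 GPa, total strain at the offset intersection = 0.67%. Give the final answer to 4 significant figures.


Offset strain = 0.002
Elastic strain at yield = total_strain - offset = 6.7e-03 - 0.002 = 4.7e-03
sigma_y = E * elastic_strain = 172000 * 4.7e-03
sigma_y = 808.4 MPa


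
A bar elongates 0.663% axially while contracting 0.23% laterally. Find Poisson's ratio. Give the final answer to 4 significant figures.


nu = -epsilon_lat / epsilon_axial
Lateral strain is contraction (negative), so using magnitudes:
nu = 0.23 / 0.663
nu = 0.3469


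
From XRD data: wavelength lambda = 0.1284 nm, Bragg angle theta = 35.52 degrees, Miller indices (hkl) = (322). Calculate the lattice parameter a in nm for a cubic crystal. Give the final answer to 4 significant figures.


d = lambda / (2*sin(theta))
d = 0.1284 / (2*sin(35.52 deg))
d = 0.110502 nm
a = d * sqrt(h^2+k^2+l^2) = 0.110502 * sqrt(17)
a = 0.4556 nm


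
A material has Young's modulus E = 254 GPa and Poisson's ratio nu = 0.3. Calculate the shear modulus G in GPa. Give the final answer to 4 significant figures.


G = E / (2*(1+nu))
G = 254 / (2*(1+0.3))
G = 97.69 GPa


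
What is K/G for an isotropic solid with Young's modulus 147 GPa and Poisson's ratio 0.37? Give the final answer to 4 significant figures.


G = E / (2*(1+nu))
G = 147 / (2*(1+0.37)) = 53.6496 GPa
K = E / (3*(1-2*nu))
K = 147 / (3*(1-2*0.37)) = 188.462 GPa
K/G = 188.462 / 53.6496 = 3.513
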